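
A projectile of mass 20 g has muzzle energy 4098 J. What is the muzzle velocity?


v = sqrt(2*E/m) = sqrt(2*4098/0.02) = 640.2 m/s

640.2 m/s


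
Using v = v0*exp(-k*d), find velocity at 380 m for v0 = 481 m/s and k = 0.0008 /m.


v = v0*exp(-k*d) = 481*exp(-0.0008*380) = 354.9 m/s

354.9 m/s


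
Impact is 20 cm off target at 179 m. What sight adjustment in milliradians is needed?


1 mrad subtends 1 cm per 10 m of range, so adj = error_cm / (dist_m / 10) = 20 / (179/10) = 1.117 mrad

1.117 mrad


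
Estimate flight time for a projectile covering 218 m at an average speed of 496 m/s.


t = d/v = 218/496 = 0.4395 s

0.4395 s


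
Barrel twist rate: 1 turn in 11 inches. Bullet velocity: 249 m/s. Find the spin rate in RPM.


twist_m = 11*0.0254 = 0.2794 m
spin = v/twist = 249/0.2794 = 891.1954 rev/s
RPM = spin*60 = 891.1954*60 ≈ 53472 RPM

53472 RPM


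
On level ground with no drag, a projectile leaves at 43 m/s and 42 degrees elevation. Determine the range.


R = v0^2 * sin(2*theta) / g = 43^2 * sin(2*42°) / 9.81 = 187.4 m

187.4 m


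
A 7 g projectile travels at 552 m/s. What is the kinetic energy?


E = 0.5*m*v^2 = 0.5*0.007*552^2 = 1066 J

1066 J


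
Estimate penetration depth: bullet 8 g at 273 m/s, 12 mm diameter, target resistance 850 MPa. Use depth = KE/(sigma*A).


A = pi*(d/2)^2 = pi*(12/2)^2 = 113.097 mm^2
E = 0.5*m*v^2 = 0.5*0.008*273^2 = 298.116 J
depth = E/(sigma*A) = 298.116 J / (850 MPa * 113.097 mm^2) = 298.116/(850 * 113.097) m = 0.00310109 m ≈ 3.101 mm

3.101 mm


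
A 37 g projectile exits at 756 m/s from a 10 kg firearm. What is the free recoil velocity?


v_recoil = m_p * v_p / m_gun = 0.037 * 756 / 10 = 2.797 m/s

2.797 m/s


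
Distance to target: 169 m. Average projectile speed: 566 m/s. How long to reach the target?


t = d/v = 169/566 = 0.2986 s

0.2986 s


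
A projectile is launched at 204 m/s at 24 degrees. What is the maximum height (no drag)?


H = (v0*sin(theta))^2 / (2g) = (204*sin(24°))^2 / (2*9.81) = 350.9 m

350.9 m


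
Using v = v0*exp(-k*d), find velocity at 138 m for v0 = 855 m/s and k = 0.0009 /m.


v = v0*exp(-k*d) = 855*exp(-0.0009*138) = 755.1 m/s

755.1 m/s


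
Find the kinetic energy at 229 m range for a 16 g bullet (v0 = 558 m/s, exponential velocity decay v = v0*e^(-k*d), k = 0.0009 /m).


v = v0*exp(-k*d) = 558*exp(-0.0009*229) = 454.073 m/s
E = 0.5*m*v^2 = 0.5*0.016*454.073^2 = 1649 J

1649 J


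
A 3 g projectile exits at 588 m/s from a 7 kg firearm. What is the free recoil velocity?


v_recoil = m_p * v_p / m_gun = 0.003 * 588 / 7 = 0.252 m/s

0.252 m/s


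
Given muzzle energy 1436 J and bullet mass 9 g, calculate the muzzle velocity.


v = sqrt(2*E/m) = sqrt(2*1436/0.009) = 564.9 m/s

564.9 m/s


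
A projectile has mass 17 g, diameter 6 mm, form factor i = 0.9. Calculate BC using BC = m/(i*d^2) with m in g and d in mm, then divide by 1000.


BC = m/(i*d^2*1000) = 17/(0.9 * 6^2 * 1000) = 0.0005247

0.0005247


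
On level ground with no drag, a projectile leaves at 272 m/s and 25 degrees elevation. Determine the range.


R = v0^2 * sin(2*theta) / g = 272^2 * sin(2*25°) / 9.81 = 5777 m

5777 m


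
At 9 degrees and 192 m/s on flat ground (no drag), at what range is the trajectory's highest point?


R = v0^2*sin(2*theta)/g = 192^2*sin(2*9°)/9.81 = 1161.22 m
apex_dist = R/2 = 1161.22/2 = 580.6 m

580.6 m


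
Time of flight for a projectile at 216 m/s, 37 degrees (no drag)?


T = 2*v0*sin(theta)/g = 2*216*sin(37°)/9.81 = 26.5 s

26.5 s


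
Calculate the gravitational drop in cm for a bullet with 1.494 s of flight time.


drop = 0.5*g*t^2 = 0.5*9.81*1.494^2 = 10.9481 m ≈ 1095 cm

1095 cm


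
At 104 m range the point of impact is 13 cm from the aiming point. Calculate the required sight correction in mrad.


1 mrad subtends 1 cm per 10 m of range, so adj = error_cm / (dist_m / 10) = 13 / (104/10) = 1.25 mrad

1.25 mrad


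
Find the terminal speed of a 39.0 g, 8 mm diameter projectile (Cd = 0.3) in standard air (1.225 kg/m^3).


A = pi*(d/2)^2 = pi*(8/2000)^2 = 5.02655e-05 m^2
vt = sqrt(2mg/(Cd*rho*A)) = sqrt(2*0.039*9.81/(0.3 * 1.225 * 5.02655e-05)) = 203.5 m/s

203.5 m/s


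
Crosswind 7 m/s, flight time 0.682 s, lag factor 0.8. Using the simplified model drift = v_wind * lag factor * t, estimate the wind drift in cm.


drift = v_wind * lag * t = 7 * 0.8 * 0.682 = 3.8192 m ≈ 381.9 cm

381.9 cm


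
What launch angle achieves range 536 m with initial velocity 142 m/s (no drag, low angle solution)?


sin(2*theta) = R*g/v0^2 = 536*9.81/142^2 = 0.26077, theta = arcsin(0.26077)/2 = 7.558°

7.558 degrees


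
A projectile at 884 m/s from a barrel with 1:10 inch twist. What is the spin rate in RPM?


twist_m = 10*0.0254 = 0.254 m
spin = v/twist = 884/0.254 = 3480.315 rev/s
RPM = spin*60 = 3480.315*60 ≈ 208819 RPM

208819 RPM


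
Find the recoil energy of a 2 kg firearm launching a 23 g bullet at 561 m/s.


v_r = m_p*v_p/m_gun = 0.023*561/2 = 6.4515 m/s, E_r = 0.5*m_gun*v_r^2 = 0.5*2*6.4515^2 = 41.62 J

41.62 J


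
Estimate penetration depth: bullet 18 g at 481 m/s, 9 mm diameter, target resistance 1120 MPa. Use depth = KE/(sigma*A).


A = pi*(d/2)^2 = pi*(9/2)^2 = 63.6173 mm^2
E = 0.5*m*v^2 = 0.5*0.018*481^2 = 2082.25 J
depth = E/(sigma*A) = 2082.25 J / (1120 MPa * 63.6173 mm^2) = 2082.25/(1120 * 63.6173) m = 0.029224 m ≈ 29.22 mm

29.22 mm


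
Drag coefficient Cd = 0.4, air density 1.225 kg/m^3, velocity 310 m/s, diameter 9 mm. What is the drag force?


A = pi*(d/2)^2 = pi*(9/2000)^2 = 6.36173e-05 m^2
Fd = 0.5*Cd*rho*A*v^2 = 0.5*0.4*1.225*6.36173e-05*310^2 = 1.498 N

1.498 N


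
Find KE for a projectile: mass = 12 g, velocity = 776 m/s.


E = 0.5*m*v^2 = 0.5*0.012*776^2 = 3613 J

3613 J


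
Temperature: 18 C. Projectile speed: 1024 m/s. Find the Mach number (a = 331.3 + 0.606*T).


a = 331.3 + 0.606*(18) = 342.208 m/s
M = v/a = 1024/342.208 = 2.992

2.992


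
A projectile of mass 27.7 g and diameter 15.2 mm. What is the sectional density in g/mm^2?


SD = m/d^2 = 27.7/15.2^2 = 0.1199 g/mm^2

0.1199 g/mm^2


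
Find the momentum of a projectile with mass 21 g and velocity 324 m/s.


p = m*v = 0.021*324 = 6.804 kg·m/s

6.804 kg·m/s


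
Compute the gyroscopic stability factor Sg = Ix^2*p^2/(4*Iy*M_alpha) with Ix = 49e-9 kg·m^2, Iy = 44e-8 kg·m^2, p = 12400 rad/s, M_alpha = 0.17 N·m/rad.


Sg = Ix^2 * p^2 / (4 * Iy * M_alpha) = (49e-9)^2 * 12400^2 / (4 * 44e-8 * 0.17) = 1.234

1.234


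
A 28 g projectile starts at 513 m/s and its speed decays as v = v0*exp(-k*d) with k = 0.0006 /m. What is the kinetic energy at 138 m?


v = v0*exp(-k*d) = 513*exp(-0.0006*138) = 472.235 m/s
E = 0.5*m*v^2 = 0.5*0.028*472.235^2 = 3122 J

3122 J


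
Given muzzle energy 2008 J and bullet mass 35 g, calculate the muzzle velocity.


v = sqrt(2*E/m) = sqrt(2*2008/0.035) = 338.7 m/s

338.7 m/s


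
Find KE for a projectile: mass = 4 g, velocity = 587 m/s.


E = 0.5*m*v^2 = 0.5*0.004*587^2 = 689.1 J

689.1 J


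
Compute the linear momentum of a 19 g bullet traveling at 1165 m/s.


p = m*v = 0.019*1165 = 22.13 kg·m/s

22.13 kg·m/s


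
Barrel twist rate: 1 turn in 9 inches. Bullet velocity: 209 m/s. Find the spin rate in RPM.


twist_m = 9*0.0254 = 0.2286 m
spin = v/twist = 209/0.2286 = 914.2607 rev/s
RPM = spin*60 = 914.2607*60 ≈ 54856 RPM

54856 RPM


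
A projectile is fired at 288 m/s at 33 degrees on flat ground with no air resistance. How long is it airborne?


T = 2*v0*sin(theta)/g = 2*288*sin(33°)/9.81 = 31.98 s

31.98 s


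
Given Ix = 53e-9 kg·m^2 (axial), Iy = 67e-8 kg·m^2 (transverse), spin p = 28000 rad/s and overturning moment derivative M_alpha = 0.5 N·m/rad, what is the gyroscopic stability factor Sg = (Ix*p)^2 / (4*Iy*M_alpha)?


Sg = Ix^2 * p^2 / (4 * Iy * M_alpha) = (53e-9)^2 * 28000^2 / (4 * 67e-8 * 0.5) = 1.643

1.643


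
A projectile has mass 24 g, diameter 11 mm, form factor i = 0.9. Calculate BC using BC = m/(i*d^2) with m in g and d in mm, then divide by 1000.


BC = m/(i*d^2*1000) = 24/(0.9 * 11^2 * 1000) = 0.0002204

0.0002204


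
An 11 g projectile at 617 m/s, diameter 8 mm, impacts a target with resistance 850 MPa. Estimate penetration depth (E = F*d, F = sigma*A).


A = pi*(d/2)^2 = pi*(8/2)^2 = 50.2655 mm^2
E = 0.5*m*v^2 = 0.5*0.011*617^2 = 2093.79 J
depth = E/(sigma*A) = 2093.79 J / (850 MPa * 50.2655 mm^2) = 2093.79/(850 * 50.2655) m = 0.0490054 m ≈ 49.01 mm

49.01 mm


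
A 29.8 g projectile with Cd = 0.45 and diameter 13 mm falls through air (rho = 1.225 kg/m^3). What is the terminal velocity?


A = pi*(d/2)^2 = pi*(13/2000)^2 = 1.32732e-04 m^2
vt = sqrt(2mg/(Cd*rho*A)) = sqrt(2*0.0298*9.81/(0.45 * 1.225 * 1.32732e-04)) = 89.39 m/s

89.39 m/s


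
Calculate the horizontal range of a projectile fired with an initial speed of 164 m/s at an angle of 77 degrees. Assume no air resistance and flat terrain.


R = v0^2 * sin(2*theta) / g = 164^2 * sin(2*77°) / 9.81 = 1202 m

1202 m


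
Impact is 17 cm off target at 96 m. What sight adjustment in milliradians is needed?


1 mrad subtends 1 cm per 10 m of range, so adj = error_cm / (dist_m / 10) = 17 / (96/10) = 1.771 mrad

1.771 mrad


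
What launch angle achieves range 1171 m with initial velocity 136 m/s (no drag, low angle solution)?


sin(2*theta) = R*g/v0^2 = 1171*9.81/136^2 = 0.621081, theta = arcsin(0.621081)/2 = 19.2°

19.2 degrees


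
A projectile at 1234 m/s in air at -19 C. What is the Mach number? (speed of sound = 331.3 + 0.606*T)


a = 331.3 + 0.606*(-19) = 319.786 m/s
M = v/a = 1234/319.786 = 3.859

3.859


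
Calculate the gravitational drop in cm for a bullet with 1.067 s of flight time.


drop = 0.5*g*t^2 = 0.5*9.81*1.067^2 = 5.58429 m ≈ 558.4 cm

558.4 cm


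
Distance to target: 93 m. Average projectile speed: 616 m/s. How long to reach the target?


t = d/v = 93/616 = 0.151 s

0.151 s


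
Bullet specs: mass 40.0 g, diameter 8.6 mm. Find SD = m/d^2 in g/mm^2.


SD = m/d^2 = 40.0/8.6^2 = 0.5408 g/mm^2

0.5408 g/mm^2


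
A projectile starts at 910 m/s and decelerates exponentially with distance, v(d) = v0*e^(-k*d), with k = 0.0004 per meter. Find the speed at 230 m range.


v = v0*exp(-k*d) = 910*exp(-0.0004*230) = 830 m/s

830 m/s


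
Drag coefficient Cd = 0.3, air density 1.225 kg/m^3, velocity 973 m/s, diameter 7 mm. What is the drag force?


A = pi*(d/2)^2 = pi*(7/2000)^2 = 3.84845e-05 m^2
Fd = 0.5*Cd*rho*A*v^2 = 0.5*0.3*1.225*3.84845e-05*973^2 = 6.695 N

6.695 N


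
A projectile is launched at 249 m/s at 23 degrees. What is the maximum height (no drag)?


H = (v0*sin(theta))^2 / (2g) = (249*sin(23°))^2 / (2*9.81) = 482.5 m

482.5 m


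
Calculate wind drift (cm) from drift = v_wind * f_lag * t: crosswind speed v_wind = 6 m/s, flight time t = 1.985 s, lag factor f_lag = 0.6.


drift = v_wind * lag * t = 6 * 0.6 * 1.985 = 7.146 m ≈ 714.6 cm

714.6 cm


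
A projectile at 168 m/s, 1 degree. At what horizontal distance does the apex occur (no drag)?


R = v0^2*sin(2*theta)/g = 168^2*sin(2*1°)/9.81 = 100.408 m
apex_dist = R/2 = 100.408/2 = 50.2 m

50.2 m


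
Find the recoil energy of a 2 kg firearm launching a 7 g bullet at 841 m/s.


v_r = m_p*v_p/m_gun = 0.007*841/2 = 2.9435 m/s, E_r = 0.5*m_gun*v_r^2 = 0.5*2*2.9435^2 = 8.664 J

8.664 J


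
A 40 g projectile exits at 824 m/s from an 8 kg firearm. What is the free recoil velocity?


v_recoil = m_p * v_p / m_gun = 0.04 * 824 / 8 = 4.12 m/s

4.12 m/s


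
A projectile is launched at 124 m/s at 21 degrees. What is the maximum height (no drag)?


H = (v0*sin(theta))^2 / (2g) = (124*sin(21°))^2 / (2*9.81) = 100.6 m

100.6 m


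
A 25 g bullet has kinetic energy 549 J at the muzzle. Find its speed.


v = sqrt(2*E/m) = sqrt(2*549/0.025) = 209.6 m/s

209.6 m/s


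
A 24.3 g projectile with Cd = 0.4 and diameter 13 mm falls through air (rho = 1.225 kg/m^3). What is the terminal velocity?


A = pi*(d/2)^2 = pi*(13/2000)^2 = 1.32732e-04 m^2
vt = sqrt(2mg/(Cd*rho*A)) = sqrt(2*0.0243*9.81/(0.4 * 1.225 * 1.32732e-04)) = 85.62 m/s

85.62 m/s


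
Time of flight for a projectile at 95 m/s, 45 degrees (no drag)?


T = 2*v0*sin(theta)/g = 2*95*sin(45°)/9.81 = 13.7 s

13.7 s


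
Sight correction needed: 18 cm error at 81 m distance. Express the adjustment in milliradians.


1 mrad subtends 1 cm per 10 m of range, so adj = error_cm / (dist_m / 10) = 18 / (81/10) = 2.222 mrad

2.222 mrad


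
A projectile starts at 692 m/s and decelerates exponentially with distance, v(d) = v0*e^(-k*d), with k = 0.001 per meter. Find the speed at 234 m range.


v = v0*exp(-k*d) = 692*exp(-0.001*234) = 547.6 m/s

547.6 m/s


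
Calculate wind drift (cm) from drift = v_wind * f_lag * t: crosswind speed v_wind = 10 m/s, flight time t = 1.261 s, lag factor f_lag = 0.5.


drift = v_wind * lag * t = 10 * 0.5 * 1.261 = 6.305 m ≈ 630.5 cm

630.5 cm


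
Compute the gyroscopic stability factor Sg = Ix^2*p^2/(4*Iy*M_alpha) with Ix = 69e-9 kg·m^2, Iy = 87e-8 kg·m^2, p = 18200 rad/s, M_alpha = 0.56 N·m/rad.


Sg = Ix^2 * p^2 / (4 * Iy * M_alpha) = (69e-9)^2 * 18200^2 / (4 * 87e-8 * 0.56) = 0.8092

0.8092


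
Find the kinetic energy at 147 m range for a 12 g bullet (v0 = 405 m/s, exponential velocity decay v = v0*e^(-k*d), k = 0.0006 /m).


v = v0*exp(-k*d) = 405*exp(-0.0006*147) = 370.809 m/s
E = 0.5*m*v^2 = 0.5*0.012*370.809^2 = 825 J

825 J


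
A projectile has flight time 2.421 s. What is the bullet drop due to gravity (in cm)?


drop = 0.5*g*t^2 = 0.5*9.81*2.421^2 = 28.7494 m ≈ 2875 cm

2875 cm


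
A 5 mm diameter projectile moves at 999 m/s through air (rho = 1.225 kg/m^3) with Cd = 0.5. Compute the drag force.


A = pi*(d/2)^2 = pi*(5/2000)^2 = 1.96350e-05 m^2
Fd = 0.5*Cd*rho*A*v^2 = 0.5*0.5*1.225*1.96350e-05*999^2 = 6.001 N

6.001 N


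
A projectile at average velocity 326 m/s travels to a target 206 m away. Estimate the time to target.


t = d/v = 206/326 = 0.6319 s

0.6319 s


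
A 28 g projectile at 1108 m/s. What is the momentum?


p = m*v = 0.028*1108 = 31.02 kg·m/s

31.02 kg·m/s


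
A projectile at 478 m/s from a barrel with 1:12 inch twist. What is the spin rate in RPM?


twist_m = 12*0.0254 = 0.3048 m
spin = v/twist = 478/0.3048 = 1568.241 rev/s
RPM = spin*60 = 1568.241*60 ≈ 94094 RPM

94094 RPM


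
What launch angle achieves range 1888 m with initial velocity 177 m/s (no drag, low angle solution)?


sin(2*theta) = R*g/v0^2 = 1888*9.81/177^2 = 0.591186, theta = arcsin(0.591186)/2 = 18.12°

18.12 degrees


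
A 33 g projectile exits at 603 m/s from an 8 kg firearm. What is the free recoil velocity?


v_recoil = m_p * v_p / m_gun = 0.033 * 603 / 8 = 2.487 m/s

2.487 m/s


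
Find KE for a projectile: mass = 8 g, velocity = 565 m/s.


E = 0.5*m*v^2 = 0.5*0.008*565^2 = 1277 J

1277 J


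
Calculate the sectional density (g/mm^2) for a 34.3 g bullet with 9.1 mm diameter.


SD = m/d^2 = 34.3/9.1^2 = 0.4142 g/mm^2

0.4142 g/mm^2


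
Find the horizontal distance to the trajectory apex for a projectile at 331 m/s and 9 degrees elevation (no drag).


R = v0^2*sin(2*theta)/g = 331^2*sin(2*9°)/9.81 = 3451.19 m
apex_dist = R/2 = 3451.19/2 = 1726 m

1726 m


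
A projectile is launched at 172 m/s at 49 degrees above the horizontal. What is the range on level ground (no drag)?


R = v0^2 * sin(2*theta) / g = 172^2 * sin(2*49°) / 9.81 = 2986 m

2986 m


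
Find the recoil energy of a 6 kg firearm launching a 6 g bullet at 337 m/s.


v_r = m_p*v_p/m_gun = 0.006*337/6 = 0.337 m/s, E_r = 0.5*m_gun*v_r^2 = 0.5*6*0.337^2 = 0.3407 J

0.3407 J


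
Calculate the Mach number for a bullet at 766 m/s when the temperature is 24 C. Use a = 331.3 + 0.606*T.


a = 331.3 + 0.606*(24) = 345.844 m/s
M = v/a = 766/345.844 = 2.215

2.215


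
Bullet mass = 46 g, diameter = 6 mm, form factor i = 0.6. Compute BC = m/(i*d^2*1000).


BC = m/(i*d^2*1000) = 46/(0.6 * 6^2 * 1000) = 0.00213

0.00213


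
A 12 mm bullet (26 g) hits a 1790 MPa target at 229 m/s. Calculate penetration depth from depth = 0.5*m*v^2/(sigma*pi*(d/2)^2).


A = pi*(d/2)^2 = pi*(12/2)^2 = 113.097 mm^2
E = 0.5*m*v^2 = 0.5*0.026*229^2 = 681.733 J
depth = E/(sigma*A) = 681.733 J / (1790 MPa * 113.097 mm^2) = 681.733/(1790 * 113.097) m = 0.00336751 m ≈ 3.368 mm

3.368 mm


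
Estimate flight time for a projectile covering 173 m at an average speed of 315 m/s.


t = d/v = 173/315 = 0.5492 s

0.5492 s


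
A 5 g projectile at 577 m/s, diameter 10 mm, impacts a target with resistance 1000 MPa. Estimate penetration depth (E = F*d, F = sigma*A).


A = pi*(d/2)^2 = pi*(10/2)^2 = 78.5398 mm^2
E = 0.5*m*v^2 = 0.5*0.005*577^2 = 832.322 J
depth = E/(sigma*A) = 832.322 J / (1000 MPa * 78.5398 mm^2) = 832.322/(1000 * 78.5398) m = 0.0105975 m ≈ 10.6 mm

10.6 mm


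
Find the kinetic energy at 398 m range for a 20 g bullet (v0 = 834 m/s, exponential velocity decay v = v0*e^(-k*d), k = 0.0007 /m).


v = v0*exp(-k*d) = 834*exp(-0.0007*398) = 631.207 m/s
E = 0.5*m*v^2 = 0.5*0.02*631.207^2 = 3984 J

3984 J


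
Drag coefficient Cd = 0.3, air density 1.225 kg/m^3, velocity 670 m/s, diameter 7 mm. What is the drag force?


A = pi*(d/2)^2 = pi*(7/2000)^2 = 3.84845e-05 m^2
Fd = 0.5*Cd*rho*A*v^2 = 0.5*0.3*1.225*3.84845e-05*670^2 = 3.174 N

3.174 N


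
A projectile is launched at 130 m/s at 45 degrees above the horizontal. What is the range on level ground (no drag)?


R = v0^2 * sin(2*theta) / g = 130^2 * sin(2*45°) / 9.81 = 1723 m

1723 m


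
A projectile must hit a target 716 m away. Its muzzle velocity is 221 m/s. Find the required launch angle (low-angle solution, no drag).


sin(2*theta) = R*g/v0^2 = 716*9.81/221^2 = 0.143813, theta = arcsin(0.143813)/2 = 4.134°

4.134 degrees


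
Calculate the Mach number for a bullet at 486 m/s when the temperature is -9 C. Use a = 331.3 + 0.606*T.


a = 331.3 + 0.606*(-9) = 325.846 m/s
M = v/a = 486/325.846 = 1.492

1.492


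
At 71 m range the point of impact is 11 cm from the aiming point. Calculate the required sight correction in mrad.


1 mrad subtends 1 cm per 10 m of range, so adj = error_cm / (dist_m / 10) = 11 / (71/10) = 1.549 mrad

1.549 mrad


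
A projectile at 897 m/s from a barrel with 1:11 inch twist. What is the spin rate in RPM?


twist_m = 11*0.0254 = 0.2794 m
spin = v/twist = 897/0.2794 = 3210.451 rev/s
RPM = spin*60 = 3210.451*60 ≈ 192627 RPM

192627 RPM


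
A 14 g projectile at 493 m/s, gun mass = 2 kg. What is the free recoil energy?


v_r = m_p*v_p/m_gun = 0.014*493/2 = 3.451 m/s, E_r = 0.5*m_gun*v_r^2 = 0.5*2*3.451^2 = 11.91 J

11.91 J


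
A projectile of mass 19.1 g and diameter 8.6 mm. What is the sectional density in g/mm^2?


SD = m/d^2 = 19.1/8.6^2 = 0.2582 g/mm^2

0.2582 g/mm^2


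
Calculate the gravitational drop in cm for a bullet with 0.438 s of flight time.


drop = 0.5*g*t^2 = 0.5*9.81*0.438^2 = 0.940995 m ≈ 94.1 cm

94.1 cm


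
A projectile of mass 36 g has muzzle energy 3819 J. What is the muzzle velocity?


v = sqrt(2*E/m) = sqrt(2*3819/0.036) = 460.6 m/s

460.6 m/s


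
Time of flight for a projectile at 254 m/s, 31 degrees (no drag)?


T = 2*v0*sin(theta)/g = 2*254*sin(31°)/9.81 = 26.67 s

26.67 s


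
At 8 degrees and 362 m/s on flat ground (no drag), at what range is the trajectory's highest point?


R = v0^2*sin(2*theta)/g = 362^2*sin(2*8°)/9.81 = 3682.02 m
apex_dist = R/2 = 3682.02/2 = 1841 m

1841 m


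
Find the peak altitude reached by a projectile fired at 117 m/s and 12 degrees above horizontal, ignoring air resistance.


H = (v0*sin(theta))^2 / (2g) = (117*sin(12°))^2 / (2*9.81) = 30.16 m

30.16 m


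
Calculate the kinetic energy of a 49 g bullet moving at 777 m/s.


E = 0.5*m*v^2 = 0.5*0.049*777^2 = 14791 J

14791 J


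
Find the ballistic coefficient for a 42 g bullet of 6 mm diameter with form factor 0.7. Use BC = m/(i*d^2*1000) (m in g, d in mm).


BC = m/(i*d^2*1000) = 42/(0.7 * 6^2 * 1000) = 0.001667

0.001667


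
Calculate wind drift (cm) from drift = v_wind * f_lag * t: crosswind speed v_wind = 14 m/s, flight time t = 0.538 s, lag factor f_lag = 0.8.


drift = v_wind * lag * t = 14 * 0.8 * 0.538 = 6.0256 m ≈ 602.6 cm

602.6 cm


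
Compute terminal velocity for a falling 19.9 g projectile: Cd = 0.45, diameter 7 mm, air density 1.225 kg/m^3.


A = pi*(d/2)^2 = pi*(7/2000)^2 = 3.84845e-05 m^2
vt = sqrt(2mg/(Cd*rho*A)) = sqrt(2*0.0199*9.81/(0.45 * 1.225 * 3.84845e-05)) = 135.7 m/s

135.7 m/s


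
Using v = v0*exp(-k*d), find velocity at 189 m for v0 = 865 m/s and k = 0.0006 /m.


v = v0*exp(-k*d) = 865*exp(-0.0006*189) = 772.3 m/s

772.3 m/s


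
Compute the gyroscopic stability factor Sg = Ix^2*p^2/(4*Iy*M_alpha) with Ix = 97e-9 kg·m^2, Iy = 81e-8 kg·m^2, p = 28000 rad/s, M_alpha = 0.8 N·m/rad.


Sg = Ix^2 * p^2 / (4 * Iy * M_alpha) = (97e-9)^2 * 28000^2 / (4 * 81e-8 * 0.8) = 2.846

2.846


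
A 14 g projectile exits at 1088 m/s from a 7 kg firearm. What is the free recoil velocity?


v_recoil = m_p * v_p / m_gun = 0.014 * 1088 / 7 = 2.176 m/s

2.176 m/s


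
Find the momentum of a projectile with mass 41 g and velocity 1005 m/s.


p = m*v = 0.041*1005 = 41.2 kg·m/s

41.2 kg·m/s


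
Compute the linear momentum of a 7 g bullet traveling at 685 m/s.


p = m*v = 0.007*685 = 4.795 kg·m/s

4.795 kg·m/s


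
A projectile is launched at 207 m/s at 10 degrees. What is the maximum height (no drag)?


H = (v0*sin(theta))^2 / (2g) = (207*sin(10°))^2 / (2*9.81) = 65.85 m

65.85 m


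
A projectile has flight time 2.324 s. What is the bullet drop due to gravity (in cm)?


drop = 0.5*g*t^2 = 0.5*9.81*2.324^2 = 26.4918 m ≈ 2649 cm

2649 cm


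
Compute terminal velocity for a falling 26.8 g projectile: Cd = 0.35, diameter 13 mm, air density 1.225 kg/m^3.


A = pi*(d/2)^2 = pi*(13/2000)^2 = 1.32732e-04 m^2
vt = sqrt(2mg/(Cd*rho*A)) = sqrt(2*0.0268*9.81/(0.35 * 1.225 * 1.32732e-04)) = 96.12 m/s

96.12 m/s


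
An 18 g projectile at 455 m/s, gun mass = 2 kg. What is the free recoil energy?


v_r = m_p*v_p/m_gun = 0.018*455/2 = 4.095 m/s, E_r = 0.5*m_gun*v_r^2 = 0.5*2*4.095^2 = 16.77 J

16.77 J


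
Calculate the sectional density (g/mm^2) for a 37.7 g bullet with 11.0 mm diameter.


SD = m/d^2 = 37.7/11.0^2 = 0.3116 g/mm^2

0.3116 g/mm^2


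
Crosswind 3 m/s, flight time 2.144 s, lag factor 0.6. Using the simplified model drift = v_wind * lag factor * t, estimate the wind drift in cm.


drift = v_wind * lag * t = 3 * 0.6 * 2.144 = 3.8592 m ≈ 385.9 cm

385.9 cm


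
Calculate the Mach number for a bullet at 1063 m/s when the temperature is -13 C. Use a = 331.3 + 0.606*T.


a = 331.3 + 0.606*(-13) = 323.422 m/s
M = v/a = 1063/323.422 = 3.287

3.287


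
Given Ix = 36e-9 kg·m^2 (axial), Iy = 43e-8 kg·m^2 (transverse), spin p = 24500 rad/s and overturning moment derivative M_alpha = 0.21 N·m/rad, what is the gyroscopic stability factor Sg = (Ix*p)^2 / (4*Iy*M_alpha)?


Sg = Ix^2 * p^2 / (4 * Iy * M_alpha) = (36e-9)^2 * 24500^2 / (4 * 43e-8 * 0.21) = 2.154

2.154


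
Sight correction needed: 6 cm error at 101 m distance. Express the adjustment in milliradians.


1 mrad subtends 1 cm per 10 m of range, so adj = error_cm / (dist_m / 10) = 6 / (101/10) = 0.5941 mrad

0.5941 mrad


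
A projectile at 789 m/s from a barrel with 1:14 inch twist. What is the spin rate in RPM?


twist_m = 14*0.0254 = 0.3556 m
spin = v/twist = 789/0.3556 = 2218.785 rev/s
RPM = spin*60 = 2218.785*60 ≈ 133127 RPM

133127 RPM


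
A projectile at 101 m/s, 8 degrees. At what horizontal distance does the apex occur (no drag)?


R = v0^2*sin(2*theta)/g = 101^2*sin(2*8°)/9.81 = 286.624 m
apex_dist = R/2 = 286.624/2 = 143.3 m

143.3 m


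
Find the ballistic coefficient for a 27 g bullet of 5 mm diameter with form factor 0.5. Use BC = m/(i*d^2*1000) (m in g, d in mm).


BC = m/(i*d^2*1000) = 27/(0.5 * 5^2 * 1000) = 0.00216

0.00216


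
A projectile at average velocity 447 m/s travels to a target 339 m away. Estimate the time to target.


t = d/v = 339/447 = 0.7584 s

0.7584 s


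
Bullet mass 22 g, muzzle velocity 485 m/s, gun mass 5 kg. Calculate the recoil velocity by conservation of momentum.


v_recoil = m_p * v_p / m_gun = 0.022 * 485 / 5 = 2.134 m/s

2.134 m/s


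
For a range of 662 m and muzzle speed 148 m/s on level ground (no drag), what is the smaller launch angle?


sin(2*theta) = R*g/v0^2 = 662*9.81/148^2 = 0.296486, theta = arcsin(0.296486)/2 = 8.623°

8.623 degrees


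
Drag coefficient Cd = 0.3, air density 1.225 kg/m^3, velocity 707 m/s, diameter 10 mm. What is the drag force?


A = pi*(d/2)^2 = pi*(10/2000)^2 = 7.85398e-05 m^2
Fd = 0.5*Cd*rho*A*v^2 = 0.5*0.3*1.225*7.85398e-05*707^2 = 7.214 N

7.214 N


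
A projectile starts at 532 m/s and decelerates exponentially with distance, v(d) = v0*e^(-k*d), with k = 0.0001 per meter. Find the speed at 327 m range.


v = v0*exp(-k*d) = 532*exp(-0.0001*327) = 514.9 m/s

514.9 m/s


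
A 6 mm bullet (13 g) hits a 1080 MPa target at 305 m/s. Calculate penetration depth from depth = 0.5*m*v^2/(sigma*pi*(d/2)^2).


A = pi*(d/2)^2 = pi*(6/2)^2 = 28.2743 mm^2
E = 0.5*m*v^2 = 0.5*0.013*305^2 = 604.663 J
depth = E/(sigma*A) = 604.663 J / (1080 MPa * 28.2743 mm^2) = 604.663/(1080 * 28.2743) m = 0.0198014 m ≈ 19.8 mm

19.8 mm


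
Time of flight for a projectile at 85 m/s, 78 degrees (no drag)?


T = 2*v0*sin(theta)/g = 2*85*sin(78°)/9.81 = 16.95 s

16.95 s


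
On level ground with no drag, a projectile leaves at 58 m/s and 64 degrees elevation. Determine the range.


R = v0^2 * sin(2*theta) / g = 58^2 * sin(2*64°) / 9.81 = 270.2 m

270.2 m


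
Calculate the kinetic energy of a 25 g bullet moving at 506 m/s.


E = 0.5*m*v^2 = 0.5*0.025*506^2 = 3200 J

3200 J


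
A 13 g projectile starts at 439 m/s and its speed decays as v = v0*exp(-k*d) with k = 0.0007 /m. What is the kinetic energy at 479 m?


v = v0*exp(-k*d) = 439*exp(-0.0007*479) = 313.939 m/s
E = 0.5*m*v^2 = 0.5*0.013*313.939^2 = 640.6 J

640.6 J


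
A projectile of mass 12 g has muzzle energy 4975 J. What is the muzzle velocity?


v = sqrt(2*E/m) = sqrt(2*4975/0.012) = 910.6 m/s

910.6 m/s


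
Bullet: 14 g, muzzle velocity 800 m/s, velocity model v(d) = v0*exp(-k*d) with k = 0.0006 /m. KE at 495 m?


v = v0*exp(-k*d) = 800*exp(-0.0006*495) = 594.435 m/s
E = 0.5*m*v^2 = 0.5*0.014*594.435^2 = 2473 J

2473 J


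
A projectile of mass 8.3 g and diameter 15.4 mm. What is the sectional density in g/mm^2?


SD = m/d^2 = 8.3/15.4^2 = 0.035 g/mm^2

0.035 g/mm^2


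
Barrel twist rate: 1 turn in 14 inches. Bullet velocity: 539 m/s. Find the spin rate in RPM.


twist_m = 14*0.0254 = 0.3556 m
spin = v/twist = 539/0.3556 = 1515.748 rev/s
RPM = spin*60 = 1515.748*60 ≈ 90945 RPM

90945 RPM


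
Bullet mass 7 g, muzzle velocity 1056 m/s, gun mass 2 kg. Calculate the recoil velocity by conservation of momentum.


v_recoil = m_p * v_p / m_gun = 0.007 * 1056 / 2 = 3.696 m/s

3.696 m/s


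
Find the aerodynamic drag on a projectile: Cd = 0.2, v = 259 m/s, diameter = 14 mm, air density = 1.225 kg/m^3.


A = pi*(d/2)^2 = pi*(14/2000)^2 = 1.53938e-04 m^2
Fd = 0.5*Cd*rho*A*v^2 = 0.5*0.2*1.225*1.53938e-04*259^2 = 1.265 N

1.265 N


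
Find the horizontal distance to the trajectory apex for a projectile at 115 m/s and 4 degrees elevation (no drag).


R = v0^2*sin(2*theta)/g = 115^2*sin(2*4°)/9.81 = 187.621 m
apex_dist = R/2 = 187.621/2 = 93.81 m

93.81 m


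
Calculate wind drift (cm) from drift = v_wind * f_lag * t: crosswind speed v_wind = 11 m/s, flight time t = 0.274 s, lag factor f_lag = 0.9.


drift = v_wind * lag * t = 11 * 0.9 * 0.274 = 2.7126 m ≈ 271.3 cm

271.3 cm


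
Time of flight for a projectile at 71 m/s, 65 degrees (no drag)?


T = 2*v0*sin(theta)/g = 2*71*sin(65°)/9.81 = 13.12 s

13.12 s


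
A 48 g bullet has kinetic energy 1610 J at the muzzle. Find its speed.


v = sqrt(2*E/m) = sqrt(2*1610/0.048) = 259 m/s

259 m/s


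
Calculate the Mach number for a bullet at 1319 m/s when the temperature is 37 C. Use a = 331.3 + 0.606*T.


a = 331.3 + 0.606*(37) = 353.722 m/s
M = v/a = 1319/353.722 = 3.729

3.729


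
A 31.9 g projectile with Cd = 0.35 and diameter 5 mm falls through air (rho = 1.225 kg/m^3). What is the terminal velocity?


A = pi*(d/2)^2 = pi*(5/2000)^2 = 1.96350e-05 m^2
vt = sqrt(2mg/(Cd*rho*A)) = sqrt(2*0.0319*9.81/(0.35 * 1.225 * 1.96350e-05)) = 272.7 m/s

272.7 m/s


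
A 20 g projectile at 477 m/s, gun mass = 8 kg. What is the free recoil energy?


v_r = m_p*v_p/m_gun = 0.02*477/8 = 1.1925 m/s, E_r = 0.5*m_gun*v_r^2 = 0.5*8*1.1925^2 = 5.688 J

5.688 J


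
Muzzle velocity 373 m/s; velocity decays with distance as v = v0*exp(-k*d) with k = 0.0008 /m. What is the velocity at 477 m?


v = v0*exp(-k*d) = 373*exp(-0.0008*477) = 254.7 m/s

254.7 m/s


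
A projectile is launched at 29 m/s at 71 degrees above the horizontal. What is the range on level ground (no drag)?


R = v0^2 * sin(2*theta) / g = 29^2 * sin(2*71°) / 9.81 = 52.78 m

52.78 m


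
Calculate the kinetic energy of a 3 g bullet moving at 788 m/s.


E = 0.5*m*v^2 = 0.5*0.003*788^2 = 931.4 J

931.4 J


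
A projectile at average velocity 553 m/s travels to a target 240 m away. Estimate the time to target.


t = d/v = 240/553 = 0.434 s

0.434 s


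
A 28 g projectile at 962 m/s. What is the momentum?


p = m*v = 0.028*962 = 26.94 kg·m/s

26.94 kg·m/s


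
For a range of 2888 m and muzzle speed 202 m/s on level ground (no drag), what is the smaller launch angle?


sin(2*theta) = R*g/v0^2 = 2888*9.81/202^2 = 0.694326, theta = arcsin(0.694326)/2 = 21.99°

21.99 degrees


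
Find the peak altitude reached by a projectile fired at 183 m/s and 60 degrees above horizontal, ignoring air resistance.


H = (v0*sin(theta))^2 / (2g) = (183*sin(60°))^2 / (2*9.81) = 1280 m

1280 m


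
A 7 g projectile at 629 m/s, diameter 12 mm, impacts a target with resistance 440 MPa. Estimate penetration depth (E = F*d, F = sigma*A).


A = pi*(d/2)^2 = pi*(12/2)^2 = 113.097 mm^2
E = 0.5*m*v^2 = 0.5*0.007*629^2 = 1384.74 J
depth = E/(sigma*A) = 1384.74 J / (440 MPa * 113.097 mm^2) = 1384.74/(440 * 113.097) m = 0.0278269 m ≈ 27.83 mm

27.83 mm


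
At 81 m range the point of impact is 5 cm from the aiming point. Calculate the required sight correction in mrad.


1 mrad subtends 1 cm per 10 m of range, so adj = error_cm / (dist_m / 10) = 5 / (81/10) = 0.6173 mrad

0.6173 mrad


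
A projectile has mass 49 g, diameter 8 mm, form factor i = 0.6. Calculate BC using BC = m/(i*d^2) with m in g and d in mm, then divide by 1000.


BC = m/(i*d^2*1000) = 49/(0.6 * 8^2 * 1000) = 0.001276

0.001276


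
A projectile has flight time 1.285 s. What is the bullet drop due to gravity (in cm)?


drop = 0.5*g*t^2 = 0.5*9.81*1.285^2 = 8.09926 m ≈ 809.9 cm

809.9 cm


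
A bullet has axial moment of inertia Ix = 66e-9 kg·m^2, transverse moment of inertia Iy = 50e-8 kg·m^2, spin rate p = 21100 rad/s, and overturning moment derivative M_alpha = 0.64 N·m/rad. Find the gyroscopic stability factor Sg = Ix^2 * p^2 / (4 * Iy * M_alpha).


Sg = Ix^2 * p^2 / (4 * Iy * M_alpha) = (66e-9)^2 * 21100^2 / (4 * 50e-8 * 0.64) = 1.515

1.515


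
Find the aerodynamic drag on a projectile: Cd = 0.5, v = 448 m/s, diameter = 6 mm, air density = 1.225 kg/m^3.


A = pi*(d/2)^2 = pi*(6/2000)^2 = 2.82743e-05 m^2
Fd = 0.5*Cd*rho*A*v^2 = 0.5*0.5*1.225*2.82743e-05*448^2 = 1.738 N

1.738 N


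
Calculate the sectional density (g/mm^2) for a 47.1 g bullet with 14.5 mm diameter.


SD = m/d^2 = 47.1/14.5^2 = 0.224 g/mm^2

0.224 g/mm^2


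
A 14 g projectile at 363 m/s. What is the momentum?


p = m*v = 0.014*363 = 5.082 kg·m/s

5.082 kg·m/s


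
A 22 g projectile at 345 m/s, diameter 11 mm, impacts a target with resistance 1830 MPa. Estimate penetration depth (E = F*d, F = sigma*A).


A = pi*(d/2)^2 = pi*(11/2)^2 = 95.0332 mm^2
E = 0.5*m*v^2 = 0.5*0.022*345^2 = 1309.27 J
depth = E/(sigma*A) = 1309.27 J / (1830 MPa * 95.0332 mm^2) = 1309.27/(1830 * 95.0332) m = 0.00752843 m ≈ 7.528 mm

7.528 mm


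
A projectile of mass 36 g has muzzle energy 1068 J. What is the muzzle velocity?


v = sqrt(2*E/m) = sqrt(2*1068/0.036) = 243.6 m/s

243.6 m/s


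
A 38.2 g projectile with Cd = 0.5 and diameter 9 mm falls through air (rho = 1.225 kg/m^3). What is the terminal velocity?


A = pi*(d/2)^2 = pi*(9/2000)^2 = 6.36173e-05 m^2
vt = sqrt(2mg/(Cd*rho*A)) = sqrt(2*0.0382*9.81/(0.5 * 1.225 * 6.36173e-05)) = 138.7 m/s

138.7 m/s


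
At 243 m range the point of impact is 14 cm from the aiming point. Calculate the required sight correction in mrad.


1 mrad subtends 1 cm per 10 m of range, so adj = error_cm / (dist_m / 10) = 14 / (243/10) = 0.5761 mrad

0.5761 mrad


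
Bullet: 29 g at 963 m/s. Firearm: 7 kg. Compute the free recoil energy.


v_r = m_p*v_p/m_gun = 0.029*963/7 = 3.98957 m/s, E_r = 0.5*m_gun*v_r^2 = 0.5*7*3.98957^2 = 55.71 J

55.71 J


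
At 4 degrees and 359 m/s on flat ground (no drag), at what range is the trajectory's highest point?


R = v0^2*sin(2*theta)/g = 359^2*sin(2*4°)/9.81 = 1828.42 m
apex_dist = R/2 = 1828.42/2 = 914.2 m

914.2 m


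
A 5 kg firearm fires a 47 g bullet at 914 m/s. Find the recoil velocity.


v_recoil = m_p * v_p / m_gun = 0.047 * 914 / 5 = 8.592 m/s

8.592 m/s


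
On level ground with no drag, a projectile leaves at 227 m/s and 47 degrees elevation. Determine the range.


R = v0^2 * sin(2*theta) / g = 227^2 * sin(2*47°) / 9.81 = 5240 m

5240 m


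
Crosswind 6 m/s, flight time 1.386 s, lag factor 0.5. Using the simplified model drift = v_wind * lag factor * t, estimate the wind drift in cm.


drift = v_wind * lag * t = 6 * 0.5 * 1.386 = 4.158 m ≈ 415.8 cm

415.8 cm


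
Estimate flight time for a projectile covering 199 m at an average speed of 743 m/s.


t = d/v = 199/743 = 0.2678 s

0.2678 s


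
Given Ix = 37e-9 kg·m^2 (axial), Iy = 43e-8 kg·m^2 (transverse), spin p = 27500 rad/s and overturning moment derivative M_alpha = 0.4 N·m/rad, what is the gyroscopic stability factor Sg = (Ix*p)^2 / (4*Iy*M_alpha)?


Sg = Ix^2 * p^2 / (4 * Iy * M_alpha) = (37e-9)^2 * 27500^2 / (4 * 43e-8 * 0.4) = 1.505

1.505


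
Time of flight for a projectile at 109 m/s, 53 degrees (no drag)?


T = 2*v0*sin(theta)/g = 2*109*sin(53°)/9.81 = 17.75 s

17.75 s


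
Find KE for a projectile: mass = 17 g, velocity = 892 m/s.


E = 0.5*m*v^2 = 0.5*0.017*892^2 = 6763 J

6763 J


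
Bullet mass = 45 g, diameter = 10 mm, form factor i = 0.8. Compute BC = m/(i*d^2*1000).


BC = m/(i*d^2*1000) = 45/(0.8 * 10^2 * 1000) = 0.0005625

0.0005625


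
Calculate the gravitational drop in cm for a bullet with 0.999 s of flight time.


drop = 0.5*g*t^2 = 0.5*9.81*0.999^2 = 4.89519 m ≈ 489.5 cm

489.5 cm


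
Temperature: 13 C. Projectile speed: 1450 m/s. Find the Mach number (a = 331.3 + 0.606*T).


a = 331.3 + 0.606*(13) = 339.178 m/s
M = v/a = 1450/339.178 = 4.275

4.275


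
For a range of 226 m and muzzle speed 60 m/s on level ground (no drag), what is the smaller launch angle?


sin(2*theta) = R*g/v0^2 = 226*9.81/60^2 = 0.61585, theta = arcsin(0.61585)/2 = 19.01°

19.01 degrees


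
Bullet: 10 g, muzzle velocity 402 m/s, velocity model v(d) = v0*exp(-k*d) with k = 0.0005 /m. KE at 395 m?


v = v0*exp(-k*d) = 402*exp(-0.0005*395) = 329.954 m/s
E = 0.5*m*v^2 = 0.5*0.01*329.954^2 = 544.3 J

544.3 J


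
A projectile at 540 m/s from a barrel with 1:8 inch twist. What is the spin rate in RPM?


twist_m = 8*0.0254 = 0.2032 m
spin = v/twist = 540/0.2032 = 2657.48 rev/s
RPM = spin*60 = 2657.48*60 ≈ 159449 RPM

159449 RPM


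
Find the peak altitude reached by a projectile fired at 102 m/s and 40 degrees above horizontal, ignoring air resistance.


H = (v0*sin(theta))^2 / (2g) = (102*sin(40°))^2 / (2*9.81) = 219.1 m

219.1 m


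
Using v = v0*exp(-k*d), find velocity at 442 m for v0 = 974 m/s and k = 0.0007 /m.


v = v0*exp(-k*d) = 974*exp(-0.0007*442) = 714.8 m/s

714.8 m/s


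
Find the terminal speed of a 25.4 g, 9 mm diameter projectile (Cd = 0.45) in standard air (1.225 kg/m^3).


A = pi*(d/2)^2 = pi*(9/2000)^2 = 6.36173e-05 m^2
vt = sqrt(2mg/(Cd*rho*A)) = sqrt(2*0.0254*9.81/(0.45 * 1.225 * 6.36173e-05)) = 119.2 m/s

119.2 m/s


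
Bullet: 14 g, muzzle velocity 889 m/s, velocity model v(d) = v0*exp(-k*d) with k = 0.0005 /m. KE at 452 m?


v = v0*exp(-k*d) = 889*exp(-0.0005*452) = 709.171 m/s
E = 0.5*m*v^2 = 0.5*0.014*709.171^2 = 3520 J

3520 J


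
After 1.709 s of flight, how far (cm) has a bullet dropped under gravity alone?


drop = 0.5*g*t^2 = 0.5*9.81*1.709^2 = 14.3259 m ≈ 1433 cm

1433 cm


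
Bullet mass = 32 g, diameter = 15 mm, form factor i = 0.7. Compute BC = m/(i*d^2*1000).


BC = m/(i*d^2*1000) = 32/(0.7 * 15^2 * 1000) = 0.0002032

0.0002032


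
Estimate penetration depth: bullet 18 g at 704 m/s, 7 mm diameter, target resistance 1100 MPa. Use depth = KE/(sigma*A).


A = pi*(d/2)^2 = pi*(7/2)^2 = 38.4845 mm^2
E = 0.5*m*v^2 = 0.5*0.018*704^2 = 4460.54 J
depth = E/(sigma*A) = 4460.54 J / (1100 MPa * 38.4845 mm^2) = 4460.54/(1100 * 38.4845) m = 0.105368 m ≈ 105.4 mm

105.4 mm


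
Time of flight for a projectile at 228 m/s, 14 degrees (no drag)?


T = 2*v0*sin(theta)/g = 2*228*sin(14°)/9.81 = 11.25 s

11.25 s


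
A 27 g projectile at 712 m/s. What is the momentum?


p = m*v = 0.027*712 = 19.22 kg·m/s

19.22 kg·m/s


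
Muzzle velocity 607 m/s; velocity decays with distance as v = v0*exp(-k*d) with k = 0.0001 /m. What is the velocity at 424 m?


v = v0*exp(-k*d) = 607*exp(-0.0001*424) = 581.8 m/s

581.8 m/s


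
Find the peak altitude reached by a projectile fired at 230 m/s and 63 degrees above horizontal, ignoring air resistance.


H = (v0*sin(theta))^2 / (2g) = (230*sin(63°))^2 / (2*9.81) = 2141 m

2141 m


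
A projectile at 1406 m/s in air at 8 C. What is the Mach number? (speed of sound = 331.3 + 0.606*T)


a = 331.3 + 0.606*(8) = 336.148 m/s
M = v/a = 1406/336.148 = 4.183

4.183


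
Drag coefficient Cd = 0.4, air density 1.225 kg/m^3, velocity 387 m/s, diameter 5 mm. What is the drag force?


A = pi*(d/2)^2 = pi*(5/2000)^2 = 1.96350e-05 m^2
Fd = 0.5*Cd*rho*A*v^2 = 0.5*0.4*1.225*1.96350e-05*387^2 = 0.7205 N

0.7205 N


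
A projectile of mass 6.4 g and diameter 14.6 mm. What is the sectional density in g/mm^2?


SD = m/d^2 = 6.4/14.6^2 = 0.03002 g/mm^2

0.03002 g/mm^2


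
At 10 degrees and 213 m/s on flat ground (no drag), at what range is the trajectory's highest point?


R = v0^2*sin(2*theta)/g = 213^2*sin(2*10°)/9.81 = 1581.76 m
apex_dist = R/2 = 1581.76/2 = 790.9 m

790.9 m


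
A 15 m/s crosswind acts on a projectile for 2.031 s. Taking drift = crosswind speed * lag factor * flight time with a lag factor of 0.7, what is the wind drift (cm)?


drift = v_wind * lag * t = 15 * 0.7 * 2.031 = 21.3255 m ≈ 2133 cm

2133 cm


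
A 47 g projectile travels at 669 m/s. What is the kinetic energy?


E = 0.5*m*v^2 = 0.5*0.047*669^2 = 10518 J

10518 J


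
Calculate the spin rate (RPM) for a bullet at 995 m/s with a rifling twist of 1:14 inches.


twist_m = 14*0.0254 = 0.3556 m
spin = v/twist = 995/0.3556 = 2798.088 rev/s
RPM = spin*60 = 2798.088*60 ≈ 167885 RPM

167885 RPM
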